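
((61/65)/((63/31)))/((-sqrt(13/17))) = -1891*sqrt(221)/53235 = -0.53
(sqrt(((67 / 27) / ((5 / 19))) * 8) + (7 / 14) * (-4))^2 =10724 / 135 -8 * sqrt(38190) / 45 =44.70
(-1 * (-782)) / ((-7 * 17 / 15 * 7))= -690 / 49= -14.08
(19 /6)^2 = 361 /36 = 10.03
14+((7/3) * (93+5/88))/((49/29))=263353/1848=142.51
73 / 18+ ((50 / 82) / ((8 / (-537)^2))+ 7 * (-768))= 49025045 / 2952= 16607.40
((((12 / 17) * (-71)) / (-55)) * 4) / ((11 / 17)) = 5.63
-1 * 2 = -2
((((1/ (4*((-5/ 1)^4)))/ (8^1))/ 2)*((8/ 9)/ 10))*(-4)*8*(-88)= 176/ 28125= 0.01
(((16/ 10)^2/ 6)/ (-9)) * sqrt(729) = -32/ 25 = -1.28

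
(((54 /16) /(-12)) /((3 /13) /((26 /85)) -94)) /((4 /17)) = 25857 /2017088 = 0.01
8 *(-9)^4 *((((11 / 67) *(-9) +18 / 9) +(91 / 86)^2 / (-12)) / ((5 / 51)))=284585874741 / 1238830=229721.49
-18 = -18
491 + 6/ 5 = 2461/ 5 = 492.20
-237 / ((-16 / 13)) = 3081 / 16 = 192.56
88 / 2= 44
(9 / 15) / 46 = 3 / 230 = 0.01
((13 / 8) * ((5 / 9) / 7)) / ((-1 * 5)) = -13 / 504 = -0.03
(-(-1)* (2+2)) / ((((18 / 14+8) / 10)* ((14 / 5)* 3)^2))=50 / 819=0.06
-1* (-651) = 651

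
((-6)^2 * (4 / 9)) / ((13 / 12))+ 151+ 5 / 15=6478 / 39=166.10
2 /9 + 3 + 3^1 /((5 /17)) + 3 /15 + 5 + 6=1108 /45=24.62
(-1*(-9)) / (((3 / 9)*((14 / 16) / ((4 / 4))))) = 216 / 7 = 30.86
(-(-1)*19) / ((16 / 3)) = 57 / 16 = 3.56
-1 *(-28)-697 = -669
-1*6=-6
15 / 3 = 5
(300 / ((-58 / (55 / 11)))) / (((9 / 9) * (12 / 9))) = -1125 / 58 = -19.40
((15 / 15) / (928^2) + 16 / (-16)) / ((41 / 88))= -9473013 / 4413568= -2.15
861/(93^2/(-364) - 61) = -313404/30853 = -10.16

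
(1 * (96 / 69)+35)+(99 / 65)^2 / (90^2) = 353635283 / 9717500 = 36.39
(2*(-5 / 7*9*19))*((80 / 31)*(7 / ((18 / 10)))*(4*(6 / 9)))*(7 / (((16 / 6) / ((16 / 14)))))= -608000 / 31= -19612.90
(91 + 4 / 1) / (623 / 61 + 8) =5795 / 1111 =5.22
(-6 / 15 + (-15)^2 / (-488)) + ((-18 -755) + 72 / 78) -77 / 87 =-2135473031 / 2759640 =-773.82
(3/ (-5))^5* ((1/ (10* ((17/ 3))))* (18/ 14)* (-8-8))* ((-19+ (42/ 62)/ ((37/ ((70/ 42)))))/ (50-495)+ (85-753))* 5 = -94.28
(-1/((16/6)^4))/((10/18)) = -729/20480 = -0.04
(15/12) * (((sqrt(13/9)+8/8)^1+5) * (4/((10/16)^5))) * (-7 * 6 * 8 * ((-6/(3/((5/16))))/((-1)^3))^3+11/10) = -79558656/3125 - 13259776 * sqrt(13)/9375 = -30558.38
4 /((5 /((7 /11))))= 28 /55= 0.51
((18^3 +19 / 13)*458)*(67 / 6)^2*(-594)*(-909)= 2338474303232595 / 13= 179882638710199.62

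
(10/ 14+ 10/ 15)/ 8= 29/ 168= 0.17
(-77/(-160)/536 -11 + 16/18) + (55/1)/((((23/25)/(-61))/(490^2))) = -15543613187479741/17752320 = -875582075.33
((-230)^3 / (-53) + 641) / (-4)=-57551.76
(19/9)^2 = 361/81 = 4.46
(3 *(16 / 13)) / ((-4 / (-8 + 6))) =24 / 13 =1.85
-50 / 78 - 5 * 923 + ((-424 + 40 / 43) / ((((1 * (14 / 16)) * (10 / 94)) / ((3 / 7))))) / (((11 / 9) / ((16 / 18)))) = -6032.26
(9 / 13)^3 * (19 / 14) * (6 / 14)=41553 / 215306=0.19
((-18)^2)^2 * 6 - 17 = 629839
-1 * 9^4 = -6561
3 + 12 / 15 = 19 / 5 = 3.80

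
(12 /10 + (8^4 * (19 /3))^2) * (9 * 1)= 6056574986.80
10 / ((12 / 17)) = 14.17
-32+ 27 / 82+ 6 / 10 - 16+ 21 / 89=-46.83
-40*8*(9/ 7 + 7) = -18560/ 7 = -2651.43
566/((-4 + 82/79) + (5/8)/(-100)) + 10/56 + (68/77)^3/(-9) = -117518355269207/616631818572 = -190.58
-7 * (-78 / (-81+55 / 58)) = -31668 / 4643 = -6.82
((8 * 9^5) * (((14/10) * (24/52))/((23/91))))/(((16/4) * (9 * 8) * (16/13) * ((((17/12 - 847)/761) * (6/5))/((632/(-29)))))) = 753776290449/13536098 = 55686.38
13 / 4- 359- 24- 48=-1711 / 4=-427.75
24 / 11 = 2.18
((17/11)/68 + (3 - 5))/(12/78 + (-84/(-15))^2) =-9425/150216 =-0.06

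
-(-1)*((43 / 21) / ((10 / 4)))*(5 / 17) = 86 / 357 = 0.24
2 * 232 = 464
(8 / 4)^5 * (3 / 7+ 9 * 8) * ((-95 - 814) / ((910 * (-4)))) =141804 / 245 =578.79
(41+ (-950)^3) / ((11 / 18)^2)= -277789486716 / 121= -2295780881.95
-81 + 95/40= -629/8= -78.62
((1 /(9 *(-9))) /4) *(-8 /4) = 1 /162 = 0.01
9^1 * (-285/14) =-2565/14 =-183.21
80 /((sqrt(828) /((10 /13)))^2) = 2000 /34983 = 0.06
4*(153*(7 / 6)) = 714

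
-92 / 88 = -23 / 22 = -1.05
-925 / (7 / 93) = -86025 / 7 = -12289.29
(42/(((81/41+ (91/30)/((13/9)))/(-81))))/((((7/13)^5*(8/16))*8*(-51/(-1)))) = -2055106755/22735069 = -90.39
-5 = -5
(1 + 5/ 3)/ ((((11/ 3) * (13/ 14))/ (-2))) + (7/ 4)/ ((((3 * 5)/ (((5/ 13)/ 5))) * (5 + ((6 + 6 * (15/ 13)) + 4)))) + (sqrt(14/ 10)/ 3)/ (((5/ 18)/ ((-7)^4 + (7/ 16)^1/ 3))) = -3829399/ 2445300 + 23051 * sqrt(35)/ 40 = 3407.72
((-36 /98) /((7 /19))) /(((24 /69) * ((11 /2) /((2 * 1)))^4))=-251712 /5021863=-0.05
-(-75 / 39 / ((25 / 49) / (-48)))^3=-13011038208 / 2197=-5922183.98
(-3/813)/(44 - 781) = 1/199727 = 0.00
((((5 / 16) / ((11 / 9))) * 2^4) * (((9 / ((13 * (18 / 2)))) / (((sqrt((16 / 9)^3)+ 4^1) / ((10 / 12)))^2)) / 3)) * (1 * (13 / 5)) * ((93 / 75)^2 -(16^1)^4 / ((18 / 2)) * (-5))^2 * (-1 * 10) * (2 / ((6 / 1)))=-41946582705205201 / 2033900000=-20623719.31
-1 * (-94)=94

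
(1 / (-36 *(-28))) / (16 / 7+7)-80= -748799 / 9360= -80.00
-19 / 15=-1.27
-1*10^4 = -10000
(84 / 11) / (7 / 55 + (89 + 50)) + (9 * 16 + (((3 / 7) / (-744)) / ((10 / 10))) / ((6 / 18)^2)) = 478384455 / 3320968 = 144.05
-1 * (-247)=247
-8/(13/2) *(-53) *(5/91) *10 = 35.84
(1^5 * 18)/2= 9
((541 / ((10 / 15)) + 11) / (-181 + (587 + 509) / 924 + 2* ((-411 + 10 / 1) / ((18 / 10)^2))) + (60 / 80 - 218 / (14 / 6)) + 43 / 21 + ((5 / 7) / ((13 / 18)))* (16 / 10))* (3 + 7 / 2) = -264783088399 / 447778632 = -591.33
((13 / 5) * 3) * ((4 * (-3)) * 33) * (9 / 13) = -10692 / 5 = -2138.40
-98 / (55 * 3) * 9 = -294 / 55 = -5.35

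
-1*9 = -9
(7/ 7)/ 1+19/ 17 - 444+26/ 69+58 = -449852/ 1173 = -383.51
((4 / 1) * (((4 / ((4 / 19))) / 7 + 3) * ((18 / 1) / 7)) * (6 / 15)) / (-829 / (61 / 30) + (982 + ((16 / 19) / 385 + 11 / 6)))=440605440 / 10797280907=0.04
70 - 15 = 55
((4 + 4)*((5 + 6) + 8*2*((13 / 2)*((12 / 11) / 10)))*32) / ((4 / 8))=629248 / 55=11440.87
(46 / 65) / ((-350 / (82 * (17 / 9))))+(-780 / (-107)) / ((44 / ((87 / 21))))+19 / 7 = 372026276 / 120495375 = 3.09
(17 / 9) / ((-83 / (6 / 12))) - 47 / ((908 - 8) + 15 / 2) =-57097 / 903870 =-0.06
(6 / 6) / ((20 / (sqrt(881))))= sqrt(881) / 20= 1.48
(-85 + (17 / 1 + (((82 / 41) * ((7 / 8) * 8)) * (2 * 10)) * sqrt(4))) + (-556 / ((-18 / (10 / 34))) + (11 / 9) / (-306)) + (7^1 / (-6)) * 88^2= -23501495 / 2754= -8533.59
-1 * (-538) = 538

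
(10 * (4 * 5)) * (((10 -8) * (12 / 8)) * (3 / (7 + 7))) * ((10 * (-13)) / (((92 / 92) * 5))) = -23400 / 7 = -3342.86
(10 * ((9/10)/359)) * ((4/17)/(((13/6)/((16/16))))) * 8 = 1728/79339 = 0.02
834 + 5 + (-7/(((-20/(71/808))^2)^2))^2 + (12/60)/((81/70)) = 316131148789332389093258101506314425409/376717565091079156670241177600000000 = 839.17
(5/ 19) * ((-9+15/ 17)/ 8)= -345/ 1292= -0.27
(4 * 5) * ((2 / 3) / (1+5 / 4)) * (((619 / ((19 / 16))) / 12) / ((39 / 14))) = 5546240 / 60021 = 92.40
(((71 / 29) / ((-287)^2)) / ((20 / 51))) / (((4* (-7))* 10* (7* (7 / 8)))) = -0.00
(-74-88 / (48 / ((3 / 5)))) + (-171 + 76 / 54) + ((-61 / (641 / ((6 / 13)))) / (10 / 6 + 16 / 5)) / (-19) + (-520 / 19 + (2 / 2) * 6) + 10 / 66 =-9127826308057 / 34326876870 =-265.91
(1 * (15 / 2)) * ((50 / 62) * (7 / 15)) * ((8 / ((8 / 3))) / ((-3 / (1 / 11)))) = -175 / 682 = -0.26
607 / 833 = 0.73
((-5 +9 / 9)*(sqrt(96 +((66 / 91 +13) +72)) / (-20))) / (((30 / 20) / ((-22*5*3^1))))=-44*sqrt(1504867) / 91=-593.14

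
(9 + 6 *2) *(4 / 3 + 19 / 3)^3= 85169 / 9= 9463.22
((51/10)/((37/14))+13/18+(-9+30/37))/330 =-0.02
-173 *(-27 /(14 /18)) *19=798741 /7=114105.86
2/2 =1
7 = 7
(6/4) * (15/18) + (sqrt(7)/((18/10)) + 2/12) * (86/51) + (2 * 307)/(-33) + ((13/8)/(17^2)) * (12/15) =-9768091/572220 + 430 * sqrt(7)/459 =-14.59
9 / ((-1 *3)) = -3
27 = 27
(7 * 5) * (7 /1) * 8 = 1960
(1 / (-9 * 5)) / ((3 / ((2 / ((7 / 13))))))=-26 / 945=-0.03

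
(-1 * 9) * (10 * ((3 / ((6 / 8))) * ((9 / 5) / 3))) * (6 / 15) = -432 / 5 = -86.40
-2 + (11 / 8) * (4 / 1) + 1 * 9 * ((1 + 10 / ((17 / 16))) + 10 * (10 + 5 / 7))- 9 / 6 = 126139 / 119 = 1059.99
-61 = -61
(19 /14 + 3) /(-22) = -61 /308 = -0.20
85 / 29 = 2.93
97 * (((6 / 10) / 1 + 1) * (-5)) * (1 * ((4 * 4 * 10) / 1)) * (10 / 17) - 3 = -1241651 / 17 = -73038.29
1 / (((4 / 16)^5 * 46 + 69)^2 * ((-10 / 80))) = -2097152 / 1249693201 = -0.00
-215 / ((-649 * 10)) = 43 / 1298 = 0.03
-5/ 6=-0.83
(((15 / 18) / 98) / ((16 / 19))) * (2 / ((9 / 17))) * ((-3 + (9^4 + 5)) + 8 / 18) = 95399665 / 381024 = 250.38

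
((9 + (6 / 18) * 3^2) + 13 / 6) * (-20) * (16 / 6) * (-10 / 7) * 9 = 68000 / 7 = 9714.29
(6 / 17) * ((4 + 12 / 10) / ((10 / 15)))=234 / 85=2.75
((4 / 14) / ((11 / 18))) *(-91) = -468 / 11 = -42.55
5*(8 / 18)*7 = 140 / 9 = 15.56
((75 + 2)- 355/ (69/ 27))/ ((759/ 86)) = -122464/ 17457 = -7.02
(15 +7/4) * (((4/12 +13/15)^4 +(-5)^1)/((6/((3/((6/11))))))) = -1347973/30000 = -44.93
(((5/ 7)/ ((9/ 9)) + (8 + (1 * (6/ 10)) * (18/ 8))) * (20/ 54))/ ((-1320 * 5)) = -1409/ 2494800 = -0.00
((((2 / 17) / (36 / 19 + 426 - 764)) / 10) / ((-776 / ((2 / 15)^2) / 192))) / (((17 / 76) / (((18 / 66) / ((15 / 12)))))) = 92416 / 615376911875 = 0.00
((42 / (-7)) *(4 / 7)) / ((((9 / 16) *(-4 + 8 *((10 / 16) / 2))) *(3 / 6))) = 512 / 63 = 8.13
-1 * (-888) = 888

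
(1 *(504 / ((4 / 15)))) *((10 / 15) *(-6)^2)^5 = 15049359360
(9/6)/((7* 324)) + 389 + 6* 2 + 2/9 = 606649/1512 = 401.22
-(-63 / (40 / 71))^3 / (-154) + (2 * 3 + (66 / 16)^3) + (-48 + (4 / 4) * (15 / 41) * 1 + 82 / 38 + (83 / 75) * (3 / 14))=-69478640148573 / 7677824000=-9049.26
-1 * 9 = -9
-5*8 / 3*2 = -80 / 3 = -26.67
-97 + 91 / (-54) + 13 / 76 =-202151 / 2052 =-98.51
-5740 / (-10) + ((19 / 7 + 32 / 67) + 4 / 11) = 2979609 / 5159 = 577.56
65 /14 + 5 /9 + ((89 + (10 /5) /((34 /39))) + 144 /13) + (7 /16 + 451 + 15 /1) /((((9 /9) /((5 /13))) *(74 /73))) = 4690663013 /16484832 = 284.54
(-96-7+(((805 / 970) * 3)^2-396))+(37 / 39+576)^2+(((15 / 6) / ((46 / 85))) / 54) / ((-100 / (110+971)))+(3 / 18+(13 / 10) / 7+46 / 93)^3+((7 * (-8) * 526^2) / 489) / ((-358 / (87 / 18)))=17039738577400650925435253117 / 51200448533659784268000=332804.48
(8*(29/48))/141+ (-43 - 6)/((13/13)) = -41425/846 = -48.97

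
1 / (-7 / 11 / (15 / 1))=-165 / 7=-23.57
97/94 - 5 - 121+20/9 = -103843/846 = -122.75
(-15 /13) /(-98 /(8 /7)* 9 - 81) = 20 /14781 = 0.00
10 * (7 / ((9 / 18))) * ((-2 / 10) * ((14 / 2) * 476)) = -93296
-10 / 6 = -5 / 3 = -1.67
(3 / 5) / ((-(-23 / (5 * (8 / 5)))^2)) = -192 / 2645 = -0.07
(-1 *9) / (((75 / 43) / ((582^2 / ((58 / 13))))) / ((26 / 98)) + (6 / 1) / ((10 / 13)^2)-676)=0.01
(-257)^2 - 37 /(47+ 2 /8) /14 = 87382753 /1323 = 66048.94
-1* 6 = -6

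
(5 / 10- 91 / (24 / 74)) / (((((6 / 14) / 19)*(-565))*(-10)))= -447013 / 203400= -2.20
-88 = -88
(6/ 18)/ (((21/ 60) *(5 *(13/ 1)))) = 4/ 273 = 0.01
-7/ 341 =-0.02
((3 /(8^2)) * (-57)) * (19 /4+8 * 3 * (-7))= 111663 /256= 436.18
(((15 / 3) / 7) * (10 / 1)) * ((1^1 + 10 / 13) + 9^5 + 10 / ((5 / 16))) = 38403800 / 91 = 422019.78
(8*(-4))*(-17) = 544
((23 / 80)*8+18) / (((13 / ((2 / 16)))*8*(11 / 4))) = 0.01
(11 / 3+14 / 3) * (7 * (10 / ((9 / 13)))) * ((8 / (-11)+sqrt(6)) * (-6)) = 364000 / 99-45500 * sqrt(6) / 9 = -8706.76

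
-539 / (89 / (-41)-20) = 24.31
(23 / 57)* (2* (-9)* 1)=-138 / 19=-7.26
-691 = -691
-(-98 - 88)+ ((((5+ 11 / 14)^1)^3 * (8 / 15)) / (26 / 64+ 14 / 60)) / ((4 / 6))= 45095154 / 105301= 428.25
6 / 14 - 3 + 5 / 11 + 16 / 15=-1213 / 1155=-1.05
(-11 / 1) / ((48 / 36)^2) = -99 / 16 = -6.19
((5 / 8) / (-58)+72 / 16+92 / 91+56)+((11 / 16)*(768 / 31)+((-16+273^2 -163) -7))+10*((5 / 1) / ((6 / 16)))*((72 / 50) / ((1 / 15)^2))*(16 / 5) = 278362036959 / 1308944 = 212661.53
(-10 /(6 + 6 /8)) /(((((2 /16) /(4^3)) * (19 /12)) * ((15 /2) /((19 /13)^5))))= -4270358528 /10024911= -425.97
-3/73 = -0.04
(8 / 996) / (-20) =-1 / 2490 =-0.00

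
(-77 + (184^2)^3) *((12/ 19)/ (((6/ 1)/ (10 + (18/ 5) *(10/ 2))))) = 2173176324812584/ 19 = 114377701305925.47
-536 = -536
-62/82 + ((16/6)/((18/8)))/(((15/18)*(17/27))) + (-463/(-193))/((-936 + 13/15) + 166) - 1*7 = -42682191603/7759843885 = -5.50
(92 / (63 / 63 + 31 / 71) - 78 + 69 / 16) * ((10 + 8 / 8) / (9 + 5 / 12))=-86603 / 7684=-11.27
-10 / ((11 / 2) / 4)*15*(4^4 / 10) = -2792.73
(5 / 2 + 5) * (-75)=-1125 / 2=-562.50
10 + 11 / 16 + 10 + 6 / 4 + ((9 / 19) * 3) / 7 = 47647 / 2128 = 22.39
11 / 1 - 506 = -495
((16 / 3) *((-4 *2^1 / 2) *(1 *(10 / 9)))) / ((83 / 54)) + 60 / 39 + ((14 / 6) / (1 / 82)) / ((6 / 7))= 2032891 / 9711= 209.34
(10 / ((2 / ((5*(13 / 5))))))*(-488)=-31720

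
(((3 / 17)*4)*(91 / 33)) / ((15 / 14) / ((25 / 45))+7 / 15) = 76440 / 94061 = 0.81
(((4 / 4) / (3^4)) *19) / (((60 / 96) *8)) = 19 / 405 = 0.05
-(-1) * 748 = 748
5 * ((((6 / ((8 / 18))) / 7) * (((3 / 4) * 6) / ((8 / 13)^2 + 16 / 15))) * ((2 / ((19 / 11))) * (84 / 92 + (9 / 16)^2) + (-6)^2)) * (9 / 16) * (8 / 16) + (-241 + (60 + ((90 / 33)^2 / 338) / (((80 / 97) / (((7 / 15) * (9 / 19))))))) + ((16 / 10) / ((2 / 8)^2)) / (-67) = 169345460864558170627 / 1257974284173967360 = 134.62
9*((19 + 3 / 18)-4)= 273 / 2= 136.50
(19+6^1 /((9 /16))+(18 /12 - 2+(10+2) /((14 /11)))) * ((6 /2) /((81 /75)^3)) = 25328125 /275562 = 91.91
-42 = -42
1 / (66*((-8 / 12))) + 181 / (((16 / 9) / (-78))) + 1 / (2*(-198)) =-6289589 / 792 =-7941.40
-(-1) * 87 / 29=3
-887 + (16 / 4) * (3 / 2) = -881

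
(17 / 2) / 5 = 17 / 10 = 1.70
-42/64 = -21/32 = -0.66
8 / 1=8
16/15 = 1.07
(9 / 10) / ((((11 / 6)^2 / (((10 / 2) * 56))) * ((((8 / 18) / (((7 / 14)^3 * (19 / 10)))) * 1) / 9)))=872613 / 2420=360.58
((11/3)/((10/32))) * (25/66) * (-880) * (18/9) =-7822.22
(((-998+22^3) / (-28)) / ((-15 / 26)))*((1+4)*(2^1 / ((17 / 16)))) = 2007200 / 357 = 5622.41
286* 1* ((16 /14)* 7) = 2288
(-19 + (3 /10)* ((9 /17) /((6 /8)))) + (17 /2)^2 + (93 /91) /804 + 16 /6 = 87266813 /1554735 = 56.13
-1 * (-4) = 4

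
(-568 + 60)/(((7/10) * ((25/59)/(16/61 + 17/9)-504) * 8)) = 44246165/245731437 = 0.18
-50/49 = -1.02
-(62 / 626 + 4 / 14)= -0.38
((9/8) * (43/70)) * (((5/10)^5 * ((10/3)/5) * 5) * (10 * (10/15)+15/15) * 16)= 989/112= 8.83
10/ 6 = 5/ 3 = 1.67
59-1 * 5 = 54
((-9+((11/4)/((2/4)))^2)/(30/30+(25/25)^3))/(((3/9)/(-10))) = -1275/4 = -318.75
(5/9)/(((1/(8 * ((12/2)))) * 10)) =8/3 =2.67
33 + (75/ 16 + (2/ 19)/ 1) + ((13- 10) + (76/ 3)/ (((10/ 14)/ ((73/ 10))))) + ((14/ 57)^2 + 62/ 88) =4295317469/ 14295600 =300.46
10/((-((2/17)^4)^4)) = -243305959378334342405/32768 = -7425108623606394.73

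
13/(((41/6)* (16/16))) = 78/41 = 1.90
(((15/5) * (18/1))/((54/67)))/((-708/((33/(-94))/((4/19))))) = 14003/88736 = 0.16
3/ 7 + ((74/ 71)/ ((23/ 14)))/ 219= 1080133/ 2503389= 0.43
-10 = -10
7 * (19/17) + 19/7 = 1254/119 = 10.54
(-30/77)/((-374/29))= 435/14399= 0.03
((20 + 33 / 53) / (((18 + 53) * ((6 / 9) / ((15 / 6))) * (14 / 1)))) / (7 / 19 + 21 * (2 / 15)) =1557525 / 63429128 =0.02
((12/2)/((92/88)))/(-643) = -132/14789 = -0.01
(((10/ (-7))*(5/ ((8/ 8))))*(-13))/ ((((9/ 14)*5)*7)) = 260/ 63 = 4.13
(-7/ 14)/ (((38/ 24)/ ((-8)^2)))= -384/ 19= -20.21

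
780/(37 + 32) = 260/23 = 11.30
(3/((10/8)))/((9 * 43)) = 4/645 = 0.01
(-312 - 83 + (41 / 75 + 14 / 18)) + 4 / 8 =-176929 / 450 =-393.18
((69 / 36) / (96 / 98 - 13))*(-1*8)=2254 / 1767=1.28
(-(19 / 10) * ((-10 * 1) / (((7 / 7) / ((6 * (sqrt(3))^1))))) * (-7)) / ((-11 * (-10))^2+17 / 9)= -7182 * sqrt(3) / 108917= -0.11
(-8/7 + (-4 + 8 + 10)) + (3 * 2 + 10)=202/7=28.86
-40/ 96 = -5/ 12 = -0.42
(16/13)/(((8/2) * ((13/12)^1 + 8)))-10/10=-1369/1417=-0.97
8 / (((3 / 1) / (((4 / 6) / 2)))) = 8 / 9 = 0.89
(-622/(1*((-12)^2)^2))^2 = 96721/107495424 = 0.00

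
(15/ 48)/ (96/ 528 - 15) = -55/ 2608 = -0.02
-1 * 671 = -671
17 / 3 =5.67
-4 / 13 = -0.31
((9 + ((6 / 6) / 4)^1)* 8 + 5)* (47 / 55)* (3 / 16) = 11139 / 880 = 12.66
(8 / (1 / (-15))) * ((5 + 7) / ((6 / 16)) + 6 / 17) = -66000 / 17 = -3882.35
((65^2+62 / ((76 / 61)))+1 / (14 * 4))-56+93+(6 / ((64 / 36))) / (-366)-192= 534779337 / 129808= 4119.77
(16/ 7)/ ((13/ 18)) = 288/ 91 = 3.16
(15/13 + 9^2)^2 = 1140624/169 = 6749.25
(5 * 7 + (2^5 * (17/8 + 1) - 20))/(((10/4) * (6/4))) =92/3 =30.67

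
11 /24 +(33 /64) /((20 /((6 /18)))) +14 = 55553 /3840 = 14.47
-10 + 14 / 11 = -96 / 11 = -8.73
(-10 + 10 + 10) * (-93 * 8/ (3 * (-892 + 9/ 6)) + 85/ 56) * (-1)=-895805/ 49868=-17.96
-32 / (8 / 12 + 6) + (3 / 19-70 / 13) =-12383 / 1235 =-10.03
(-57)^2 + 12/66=35741/11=3249.18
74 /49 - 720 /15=-2278 /49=-46.49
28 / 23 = 1.22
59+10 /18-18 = 374 /9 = 41.56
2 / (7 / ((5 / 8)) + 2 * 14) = 5 / 98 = 0.05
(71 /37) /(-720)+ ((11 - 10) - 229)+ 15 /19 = -115006229 /506160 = -227.21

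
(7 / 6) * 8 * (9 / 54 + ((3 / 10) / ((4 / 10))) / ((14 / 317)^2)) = 904793 / 252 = 3590.45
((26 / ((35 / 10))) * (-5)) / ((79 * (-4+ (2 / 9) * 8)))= 117 / 553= 0.21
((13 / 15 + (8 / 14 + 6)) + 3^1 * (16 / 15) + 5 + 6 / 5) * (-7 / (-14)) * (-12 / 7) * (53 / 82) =-93704 / 10045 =-9.33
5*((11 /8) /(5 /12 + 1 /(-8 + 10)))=15 /2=7.50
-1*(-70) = 70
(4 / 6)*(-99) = -66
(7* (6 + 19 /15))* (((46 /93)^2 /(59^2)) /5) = 1614508 /2258037675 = 0.00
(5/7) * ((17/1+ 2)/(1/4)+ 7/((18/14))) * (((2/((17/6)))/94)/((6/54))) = 21990/5593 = 3.93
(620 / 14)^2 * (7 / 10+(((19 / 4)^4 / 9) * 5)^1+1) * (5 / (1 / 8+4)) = 676360.17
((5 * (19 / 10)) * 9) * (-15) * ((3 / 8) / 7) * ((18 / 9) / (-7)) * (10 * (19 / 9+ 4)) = 235125 / 196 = 1199.62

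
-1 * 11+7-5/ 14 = -61/ 14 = -4.36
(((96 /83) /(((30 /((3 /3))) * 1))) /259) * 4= 64 /107485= 0.00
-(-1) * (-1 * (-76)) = 76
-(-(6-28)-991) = 969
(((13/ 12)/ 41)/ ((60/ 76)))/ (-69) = -247/ 509220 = -0.00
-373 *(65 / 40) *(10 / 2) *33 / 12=-266695 / 32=-8334.22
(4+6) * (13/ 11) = 130/ 11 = 11.82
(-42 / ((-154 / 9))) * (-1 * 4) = -9.82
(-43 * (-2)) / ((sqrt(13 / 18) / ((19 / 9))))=1634 * sqrt(26) / 39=213.64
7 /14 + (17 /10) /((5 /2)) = 59 /50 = 1.18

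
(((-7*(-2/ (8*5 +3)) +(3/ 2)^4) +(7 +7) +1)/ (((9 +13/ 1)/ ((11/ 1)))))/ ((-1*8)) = -14027/ 11008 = -1.27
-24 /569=-0.04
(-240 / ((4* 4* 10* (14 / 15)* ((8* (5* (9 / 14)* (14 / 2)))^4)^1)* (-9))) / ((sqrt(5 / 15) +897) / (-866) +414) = 433* sqrt(3) / 1127794326859444608000 +51617497 / 125310480762160512000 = 0.00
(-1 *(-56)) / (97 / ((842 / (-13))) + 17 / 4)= 20.35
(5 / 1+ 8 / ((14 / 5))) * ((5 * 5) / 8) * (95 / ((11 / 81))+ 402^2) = 223167375 / 56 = 3985131.70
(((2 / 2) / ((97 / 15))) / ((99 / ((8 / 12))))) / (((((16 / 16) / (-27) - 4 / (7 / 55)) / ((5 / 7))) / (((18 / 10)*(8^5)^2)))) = -289910292480 / 6345449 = -45687.91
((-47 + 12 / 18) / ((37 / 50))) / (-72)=3475 / 3996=0.87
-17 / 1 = -17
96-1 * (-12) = 108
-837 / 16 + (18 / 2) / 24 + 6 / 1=-735 / 16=-45.94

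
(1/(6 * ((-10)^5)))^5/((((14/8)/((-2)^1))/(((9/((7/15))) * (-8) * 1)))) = -1/441000000000000000000000000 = -0.00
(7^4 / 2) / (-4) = -2401 / 8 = -300.12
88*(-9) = -792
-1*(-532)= 532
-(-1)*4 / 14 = 2 / 7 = 0.29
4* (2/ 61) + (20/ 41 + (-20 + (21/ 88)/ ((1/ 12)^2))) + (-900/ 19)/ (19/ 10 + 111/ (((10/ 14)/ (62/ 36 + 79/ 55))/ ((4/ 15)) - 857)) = -99601028209294/ 8459448754031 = -11.77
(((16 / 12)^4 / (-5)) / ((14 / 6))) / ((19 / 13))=-3328 / 17955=-0.19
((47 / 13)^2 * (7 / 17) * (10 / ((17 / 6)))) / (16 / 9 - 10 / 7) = 29225070 / 537251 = 54.40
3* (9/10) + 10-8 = 47/10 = 4.70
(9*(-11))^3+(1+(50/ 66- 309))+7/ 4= -128119793/ 132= -970604.49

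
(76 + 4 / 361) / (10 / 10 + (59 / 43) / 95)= 52675 / 703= 74.93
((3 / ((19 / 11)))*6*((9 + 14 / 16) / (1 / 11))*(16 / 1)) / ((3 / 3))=344124 / 19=18111.79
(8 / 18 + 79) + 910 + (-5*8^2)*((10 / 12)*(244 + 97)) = -809495 / 9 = -89943.89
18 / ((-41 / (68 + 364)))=-7776 / 41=-189.66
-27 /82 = -0.33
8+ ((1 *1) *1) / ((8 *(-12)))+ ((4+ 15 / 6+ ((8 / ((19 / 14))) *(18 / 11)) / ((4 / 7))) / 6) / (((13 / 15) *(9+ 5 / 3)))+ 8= 17122165 / 1043328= 16.41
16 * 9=144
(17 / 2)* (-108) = -918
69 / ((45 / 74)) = 1702 / 15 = 113.47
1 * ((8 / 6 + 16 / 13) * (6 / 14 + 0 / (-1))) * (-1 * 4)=-400 / 91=-4.40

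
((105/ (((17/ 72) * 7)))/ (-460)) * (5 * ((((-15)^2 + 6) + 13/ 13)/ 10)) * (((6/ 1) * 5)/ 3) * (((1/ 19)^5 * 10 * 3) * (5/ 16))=-587250/ 968154709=-0.00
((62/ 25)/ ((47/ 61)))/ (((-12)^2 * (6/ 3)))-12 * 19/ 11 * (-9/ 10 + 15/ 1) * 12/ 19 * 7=-2404784959/ 1861200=-1292.06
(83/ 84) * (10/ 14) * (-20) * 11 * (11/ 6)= -284.67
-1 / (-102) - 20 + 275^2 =7711711 / 102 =75605.01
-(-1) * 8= 8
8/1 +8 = 16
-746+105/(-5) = -767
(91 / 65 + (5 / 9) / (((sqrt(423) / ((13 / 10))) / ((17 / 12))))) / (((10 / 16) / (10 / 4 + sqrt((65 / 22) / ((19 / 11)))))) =(sqrt(2470) + 95) * (1105 * sqrt(47) + 213192) / 3616650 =8.83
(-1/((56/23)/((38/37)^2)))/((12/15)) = -41515/76664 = -0.54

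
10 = 10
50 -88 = -38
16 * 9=144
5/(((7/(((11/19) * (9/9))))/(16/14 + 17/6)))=9185/5586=1.64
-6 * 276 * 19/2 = -15732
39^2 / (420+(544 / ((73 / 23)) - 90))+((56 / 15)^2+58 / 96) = 1157935051 / 65883600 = 17.58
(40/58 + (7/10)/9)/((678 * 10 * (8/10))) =2003/14156640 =0.00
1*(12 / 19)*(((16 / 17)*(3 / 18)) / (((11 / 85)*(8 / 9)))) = 180 / 209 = 0.86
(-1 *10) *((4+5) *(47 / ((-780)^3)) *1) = 47 / 5272800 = 0.00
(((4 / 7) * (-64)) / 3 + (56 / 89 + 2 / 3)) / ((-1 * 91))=0.12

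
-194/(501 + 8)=-194/509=-0.38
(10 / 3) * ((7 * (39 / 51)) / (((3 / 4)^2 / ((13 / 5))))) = 37856 / 459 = 82.47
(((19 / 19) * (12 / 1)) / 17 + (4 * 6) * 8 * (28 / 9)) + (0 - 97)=25553 / 51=501.04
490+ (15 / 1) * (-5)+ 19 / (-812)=336961 / 812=414.98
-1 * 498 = -498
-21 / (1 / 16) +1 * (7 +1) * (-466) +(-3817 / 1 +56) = -7825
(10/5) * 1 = 2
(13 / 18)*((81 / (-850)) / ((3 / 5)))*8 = -78 / 85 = -0.92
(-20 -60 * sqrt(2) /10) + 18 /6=-17 -6 * sqrt(2)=-25.49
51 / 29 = 1.76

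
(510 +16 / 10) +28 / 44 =28173 / 55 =512.24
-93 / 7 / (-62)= 3 / 14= 0.21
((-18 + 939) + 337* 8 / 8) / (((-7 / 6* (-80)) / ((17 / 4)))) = 32079 / 560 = 57.28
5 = 5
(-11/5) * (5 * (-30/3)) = 110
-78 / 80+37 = 1441 / 40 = 36.02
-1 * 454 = -454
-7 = -7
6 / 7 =0.86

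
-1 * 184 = -184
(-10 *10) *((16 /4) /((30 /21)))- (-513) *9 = 4337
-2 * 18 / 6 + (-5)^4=619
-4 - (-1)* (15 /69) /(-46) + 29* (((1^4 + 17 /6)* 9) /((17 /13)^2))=88833454 /152881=581.06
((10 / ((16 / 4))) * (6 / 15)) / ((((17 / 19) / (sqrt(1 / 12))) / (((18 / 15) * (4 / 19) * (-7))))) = -0.57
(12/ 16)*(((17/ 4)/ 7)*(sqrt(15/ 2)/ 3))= 0.42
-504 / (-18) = 28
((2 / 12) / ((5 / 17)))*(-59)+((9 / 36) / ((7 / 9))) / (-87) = -407263 / 12180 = -33.44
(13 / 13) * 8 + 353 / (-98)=431 / 98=4.40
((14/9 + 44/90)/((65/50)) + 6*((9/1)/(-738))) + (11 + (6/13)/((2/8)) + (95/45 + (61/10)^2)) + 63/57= 499208503/9114300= 54.77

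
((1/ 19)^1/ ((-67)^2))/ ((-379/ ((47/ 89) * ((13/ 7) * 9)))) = -5499/ 20138655047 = -0.00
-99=-99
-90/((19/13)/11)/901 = -12870/17119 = -0.75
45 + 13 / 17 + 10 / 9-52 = -784 / 153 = -5.12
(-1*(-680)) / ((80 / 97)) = 1649 / 2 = 824.50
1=1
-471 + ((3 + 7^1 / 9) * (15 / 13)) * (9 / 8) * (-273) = -7239 / 4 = -1809.75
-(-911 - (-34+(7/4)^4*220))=188183/64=2940.36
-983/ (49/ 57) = -56031/ 49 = -1143.49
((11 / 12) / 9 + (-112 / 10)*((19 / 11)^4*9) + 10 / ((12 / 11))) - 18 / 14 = -49213636529 / 55342980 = -889.25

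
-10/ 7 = -1.43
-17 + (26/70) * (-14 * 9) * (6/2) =-787/5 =-157.40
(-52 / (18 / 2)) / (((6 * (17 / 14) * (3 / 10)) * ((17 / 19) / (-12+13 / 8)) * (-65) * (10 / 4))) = -22078 / 117045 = -0.19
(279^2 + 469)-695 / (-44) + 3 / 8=78326.17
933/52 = 17.94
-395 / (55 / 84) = -6636 / 11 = -603.27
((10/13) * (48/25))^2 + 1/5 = 10061/4225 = 2.38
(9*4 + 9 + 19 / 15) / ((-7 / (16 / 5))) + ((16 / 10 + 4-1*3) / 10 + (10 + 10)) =-187 / 210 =-0.89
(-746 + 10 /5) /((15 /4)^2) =-3968 /75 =-52.91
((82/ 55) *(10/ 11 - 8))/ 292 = -1599/ 44165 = -0.04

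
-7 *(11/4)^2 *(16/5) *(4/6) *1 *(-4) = 6776/15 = 451.73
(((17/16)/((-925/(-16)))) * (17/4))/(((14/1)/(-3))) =-867/51800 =-0.02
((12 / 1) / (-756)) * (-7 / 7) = 1 / 63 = 0.02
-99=-99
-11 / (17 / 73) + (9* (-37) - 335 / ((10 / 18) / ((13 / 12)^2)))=-295915 / 272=-1087.92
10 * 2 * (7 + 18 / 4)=230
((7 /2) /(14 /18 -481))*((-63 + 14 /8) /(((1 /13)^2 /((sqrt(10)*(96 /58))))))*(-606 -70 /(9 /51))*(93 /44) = -182429105040*sqrt(10) /689359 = -836852.04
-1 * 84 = -84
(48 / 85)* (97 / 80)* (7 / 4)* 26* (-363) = -11308.94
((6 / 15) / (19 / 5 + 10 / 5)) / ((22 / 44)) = 4 / 29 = 0.14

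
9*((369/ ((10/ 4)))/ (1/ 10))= 13284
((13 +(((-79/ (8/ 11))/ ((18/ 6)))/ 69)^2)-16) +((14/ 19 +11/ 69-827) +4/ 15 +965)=35545168007/ 260521920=136.44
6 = 6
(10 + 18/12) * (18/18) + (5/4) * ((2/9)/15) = 311/27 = 11.52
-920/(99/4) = -3680/99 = -37.17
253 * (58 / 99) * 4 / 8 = 667 / 9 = 74.11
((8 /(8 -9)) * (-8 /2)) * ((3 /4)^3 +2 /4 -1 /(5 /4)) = 39 /10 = 3.90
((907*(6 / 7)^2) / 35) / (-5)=-32652 / 8575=-3.81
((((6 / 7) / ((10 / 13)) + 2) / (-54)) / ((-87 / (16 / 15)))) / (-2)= -436 / 1233225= -0.00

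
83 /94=0.88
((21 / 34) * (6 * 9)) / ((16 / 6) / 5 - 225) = -1215 / 8177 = -0.15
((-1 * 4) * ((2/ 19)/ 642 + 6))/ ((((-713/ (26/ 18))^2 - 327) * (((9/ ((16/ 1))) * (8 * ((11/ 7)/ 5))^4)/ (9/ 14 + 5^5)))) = -58016293868771875/ 4230217456076544768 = -0.01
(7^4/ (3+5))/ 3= 2401/ 24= 100.04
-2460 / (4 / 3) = -1845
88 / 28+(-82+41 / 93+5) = -47794 / 651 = -73.42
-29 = -29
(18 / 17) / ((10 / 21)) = 189 / 85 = 2.22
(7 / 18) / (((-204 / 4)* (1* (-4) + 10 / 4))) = 7 / 1377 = 0.01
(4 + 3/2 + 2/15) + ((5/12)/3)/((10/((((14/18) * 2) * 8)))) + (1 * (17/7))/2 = 19903/2835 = 7.02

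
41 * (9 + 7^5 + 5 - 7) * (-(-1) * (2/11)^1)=1378748/11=125340.73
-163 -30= -193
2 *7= 14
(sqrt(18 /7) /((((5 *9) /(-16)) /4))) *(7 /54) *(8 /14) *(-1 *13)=2.20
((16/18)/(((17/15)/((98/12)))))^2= 960400/23409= 41.03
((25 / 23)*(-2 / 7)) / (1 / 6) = -300 / 161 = -1.86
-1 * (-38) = 38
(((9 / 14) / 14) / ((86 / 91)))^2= 13689 / 5798464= 0.00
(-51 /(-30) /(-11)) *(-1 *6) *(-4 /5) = -204 /275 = -0.74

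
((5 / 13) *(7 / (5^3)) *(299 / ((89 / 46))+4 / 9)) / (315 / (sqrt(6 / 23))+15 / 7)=0.01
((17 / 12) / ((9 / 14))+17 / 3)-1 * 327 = -17233 / 54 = -319.13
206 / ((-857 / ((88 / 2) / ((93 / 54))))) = -163152 / 26567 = -6.14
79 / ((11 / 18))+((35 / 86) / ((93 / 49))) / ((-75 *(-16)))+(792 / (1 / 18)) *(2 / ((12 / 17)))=855595331453 / 21114720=40521.27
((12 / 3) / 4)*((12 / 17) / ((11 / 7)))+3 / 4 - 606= -452391 / 748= -604.80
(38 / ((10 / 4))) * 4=304 / 5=60.80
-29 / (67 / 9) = -261 / 67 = -3.90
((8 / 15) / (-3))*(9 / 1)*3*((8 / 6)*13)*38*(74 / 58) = -584896 / 145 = -4033.77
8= 8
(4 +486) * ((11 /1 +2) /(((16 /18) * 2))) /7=4095 /8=511.88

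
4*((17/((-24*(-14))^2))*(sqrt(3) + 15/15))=17/28224 + 17*sqrt(3)/28224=0.00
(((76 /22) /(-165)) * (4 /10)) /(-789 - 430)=76 /11062425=0.00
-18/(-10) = 9/5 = 1.80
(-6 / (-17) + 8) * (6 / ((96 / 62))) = 2201 / 68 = 32.37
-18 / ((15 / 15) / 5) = -90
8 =8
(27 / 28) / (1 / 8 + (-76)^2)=18 / 107821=0.00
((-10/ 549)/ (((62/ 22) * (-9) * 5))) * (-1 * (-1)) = 22/ 153171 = 0.00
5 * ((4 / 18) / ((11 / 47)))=4.75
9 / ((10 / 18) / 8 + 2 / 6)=648 / 29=22.34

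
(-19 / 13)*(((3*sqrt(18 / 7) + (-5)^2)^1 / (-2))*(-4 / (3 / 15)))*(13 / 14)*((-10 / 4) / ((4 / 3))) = 12825*sqrt(14) / 392 + 35625 / 56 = 758.58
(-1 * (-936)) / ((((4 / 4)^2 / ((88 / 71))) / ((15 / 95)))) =247104 / 1349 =183.18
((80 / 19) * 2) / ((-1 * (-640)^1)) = 1 / 76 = 0.01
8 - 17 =-9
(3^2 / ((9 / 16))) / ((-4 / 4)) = -16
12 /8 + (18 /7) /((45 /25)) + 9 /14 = 25 /7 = 3.57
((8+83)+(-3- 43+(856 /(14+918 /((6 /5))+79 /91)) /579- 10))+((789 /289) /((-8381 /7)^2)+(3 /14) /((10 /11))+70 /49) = 535222556829842149393 /14597171238000744540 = 36.67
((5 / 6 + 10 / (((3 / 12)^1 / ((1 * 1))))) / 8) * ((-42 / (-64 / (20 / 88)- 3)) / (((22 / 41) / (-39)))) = -13711425 / 250448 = -54.75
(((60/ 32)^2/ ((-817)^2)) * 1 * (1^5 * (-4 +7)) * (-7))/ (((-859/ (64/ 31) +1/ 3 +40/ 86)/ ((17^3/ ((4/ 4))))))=69641775/ 53221366127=0.00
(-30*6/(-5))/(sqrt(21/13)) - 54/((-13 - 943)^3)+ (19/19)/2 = 218430731/436861408+ 12*sqrt(273)/7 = 28.82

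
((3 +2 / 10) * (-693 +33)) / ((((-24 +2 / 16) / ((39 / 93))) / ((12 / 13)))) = 202752 / 5921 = 34.24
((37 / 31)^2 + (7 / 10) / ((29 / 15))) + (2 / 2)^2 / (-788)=39207833 / 21960772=1.79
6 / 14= 3 / 7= 0.43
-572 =-572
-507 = -507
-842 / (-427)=842 / 427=1.97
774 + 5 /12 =9293 /12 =774.42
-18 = -18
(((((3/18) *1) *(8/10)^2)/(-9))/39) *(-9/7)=8/20475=0.00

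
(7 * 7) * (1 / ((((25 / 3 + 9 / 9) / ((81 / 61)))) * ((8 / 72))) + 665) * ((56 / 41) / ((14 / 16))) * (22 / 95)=2804049248 / 237595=11801.80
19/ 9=2.11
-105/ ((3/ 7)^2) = -1715/ 3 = -571.67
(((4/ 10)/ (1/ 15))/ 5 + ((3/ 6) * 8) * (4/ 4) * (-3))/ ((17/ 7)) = -378/ 85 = -4.45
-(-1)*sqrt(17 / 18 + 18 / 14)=sqrt(3934) / 42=1.49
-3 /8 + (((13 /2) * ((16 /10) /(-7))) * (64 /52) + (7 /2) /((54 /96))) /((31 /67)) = 712529 /78120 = 9.12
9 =9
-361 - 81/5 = -377.20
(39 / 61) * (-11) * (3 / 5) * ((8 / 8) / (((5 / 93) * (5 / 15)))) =-359073 / 1525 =-235.46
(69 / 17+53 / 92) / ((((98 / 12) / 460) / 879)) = 191156130 / 833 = 229479.15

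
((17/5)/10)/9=17/450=0.04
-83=-83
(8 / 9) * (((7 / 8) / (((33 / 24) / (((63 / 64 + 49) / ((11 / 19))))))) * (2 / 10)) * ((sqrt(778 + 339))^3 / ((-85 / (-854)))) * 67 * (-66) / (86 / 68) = -13596331095151 * sqrt(1117) / 35475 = -12809315253.49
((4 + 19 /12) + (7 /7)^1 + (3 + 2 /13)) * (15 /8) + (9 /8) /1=8063 /416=19.38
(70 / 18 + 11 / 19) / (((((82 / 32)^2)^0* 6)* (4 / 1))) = 191 / 1026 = 0.19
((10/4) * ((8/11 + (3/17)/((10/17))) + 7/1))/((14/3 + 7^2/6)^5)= 1716552/29774625727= 0.00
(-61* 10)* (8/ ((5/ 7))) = -6832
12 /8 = 3 /2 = 1.50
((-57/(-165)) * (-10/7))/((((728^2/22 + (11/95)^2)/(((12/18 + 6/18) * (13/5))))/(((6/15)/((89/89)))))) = -356668/16740878917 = -0.00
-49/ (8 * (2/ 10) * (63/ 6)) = -35/ 12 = -2.92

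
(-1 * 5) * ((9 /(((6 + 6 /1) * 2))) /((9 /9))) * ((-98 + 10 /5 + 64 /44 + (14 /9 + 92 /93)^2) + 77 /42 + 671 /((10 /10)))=-1096.43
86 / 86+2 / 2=2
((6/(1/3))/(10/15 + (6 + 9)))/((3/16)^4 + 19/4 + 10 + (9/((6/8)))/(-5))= 17694720/190220891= 0.09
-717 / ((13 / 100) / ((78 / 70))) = -43020 / 7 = -6145.71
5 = 5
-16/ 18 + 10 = 82/ 9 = 9.11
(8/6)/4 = 0.33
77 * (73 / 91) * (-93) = -74679 / 13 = -5744.54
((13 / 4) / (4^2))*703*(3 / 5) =27417 / 320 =85.68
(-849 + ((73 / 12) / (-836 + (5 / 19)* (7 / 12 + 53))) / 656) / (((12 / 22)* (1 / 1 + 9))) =-1148041492169 / 7375788480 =-155.65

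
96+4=100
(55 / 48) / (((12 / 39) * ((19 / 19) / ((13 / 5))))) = 1859 / 192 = 9.68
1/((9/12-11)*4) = -1/41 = -0.02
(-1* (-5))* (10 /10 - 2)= -5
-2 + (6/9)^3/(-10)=-274/135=-2.03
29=29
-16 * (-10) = 160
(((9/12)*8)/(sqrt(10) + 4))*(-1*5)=-20 + 5*sqrt(10)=-4.19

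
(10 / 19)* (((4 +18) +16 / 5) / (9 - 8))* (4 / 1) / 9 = 5.89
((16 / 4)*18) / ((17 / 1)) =72 / 17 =4.24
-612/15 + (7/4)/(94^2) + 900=151837859/176720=859.20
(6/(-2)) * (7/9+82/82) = -16/3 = -5.33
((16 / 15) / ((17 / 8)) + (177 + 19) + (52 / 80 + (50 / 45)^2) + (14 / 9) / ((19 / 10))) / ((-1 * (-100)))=20847227 / 10465200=1.99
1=1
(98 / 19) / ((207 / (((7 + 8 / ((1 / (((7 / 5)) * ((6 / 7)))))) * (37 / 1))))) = 300958 / 19665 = 15.30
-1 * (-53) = 53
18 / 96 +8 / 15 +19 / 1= 4733 / 240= 19.72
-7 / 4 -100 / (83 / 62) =-25381 / 332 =-76.45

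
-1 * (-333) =333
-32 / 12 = -8 / 3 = -2.67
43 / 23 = 1.87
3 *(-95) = -285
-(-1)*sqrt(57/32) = sqrt(114)/8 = 1.33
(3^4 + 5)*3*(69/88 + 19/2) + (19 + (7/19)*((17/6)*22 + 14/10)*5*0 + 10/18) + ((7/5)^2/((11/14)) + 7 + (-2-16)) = 2397911/900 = 2664.35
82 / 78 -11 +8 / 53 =-9.80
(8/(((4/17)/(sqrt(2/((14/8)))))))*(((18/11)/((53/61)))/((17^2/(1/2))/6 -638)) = -223992*sqrt(14)/6631625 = -0.13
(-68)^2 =4624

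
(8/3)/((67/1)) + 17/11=3505/2211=1.59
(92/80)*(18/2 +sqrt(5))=12.92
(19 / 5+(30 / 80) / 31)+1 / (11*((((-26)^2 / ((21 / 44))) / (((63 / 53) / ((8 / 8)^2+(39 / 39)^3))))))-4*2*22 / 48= 2345951903 / 16126899360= 0.15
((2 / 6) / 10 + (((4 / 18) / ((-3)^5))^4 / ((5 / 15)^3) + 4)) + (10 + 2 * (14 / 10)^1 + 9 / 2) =18075490334800 / 847288609443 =21.33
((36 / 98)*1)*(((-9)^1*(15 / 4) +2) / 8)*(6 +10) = -1143 / 49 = -23.33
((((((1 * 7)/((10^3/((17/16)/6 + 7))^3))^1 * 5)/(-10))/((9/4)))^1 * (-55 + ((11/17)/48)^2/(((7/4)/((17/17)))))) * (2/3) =20962250255629111/994117681152000000000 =0.00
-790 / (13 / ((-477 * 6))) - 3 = 173918.54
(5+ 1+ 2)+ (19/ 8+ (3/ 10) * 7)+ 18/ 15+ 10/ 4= 647/ 40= 16.18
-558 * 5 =-2790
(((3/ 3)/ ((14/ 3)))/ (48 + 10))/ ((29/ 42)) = 9/ 1682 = 0.01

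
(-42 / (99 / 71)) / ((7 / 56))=-7952 / 33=-240.97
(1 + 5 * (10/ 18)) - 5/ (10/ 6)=7/ 9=0.78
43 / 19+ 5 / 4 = 267 / 76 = 3.51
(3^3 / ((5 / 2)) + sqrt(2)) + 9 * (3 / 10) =sqrt(2) + 27 / 2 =14.91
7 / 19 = 0.37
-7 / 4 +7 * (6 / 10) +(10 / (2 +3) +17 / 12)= 88 / 15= 5.87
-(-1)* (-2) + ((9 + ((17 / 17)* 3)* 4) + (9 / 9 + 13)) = 33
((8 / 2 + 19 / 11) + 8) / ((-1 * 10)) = -151 / 110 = -1.37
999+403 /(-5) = 4592 /5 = 918.40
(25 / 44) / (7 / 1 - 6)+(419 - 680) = -11459 / 44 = -260.43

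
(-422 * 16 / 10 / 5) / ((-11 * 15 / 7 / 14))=330848 / 4125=80.21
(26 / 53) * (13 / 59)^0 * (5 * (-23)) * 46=-137540 / 53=-2595.09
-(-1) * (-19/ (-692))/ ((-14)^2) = 19/ 135632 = 0.00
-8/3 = -2.67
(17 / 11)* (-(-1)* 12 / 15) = 68 / 55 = 1.24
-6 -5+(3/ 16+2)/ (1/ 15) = 349/ 16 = 21.81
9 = 9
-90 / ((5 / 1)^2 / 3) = -54 / 5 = -10.80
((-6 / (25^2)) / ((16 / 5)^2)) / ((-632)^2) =-3 / 1278156800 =-0.00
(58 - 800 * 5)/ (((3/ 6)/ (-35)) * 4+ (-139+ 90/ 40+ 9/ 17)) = 9381960/ 324341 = 28.93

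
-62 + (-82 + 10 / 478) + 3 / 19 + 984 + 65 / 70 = 841.11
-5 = -5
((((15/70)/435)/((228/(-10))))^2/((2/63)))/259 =1/17613715616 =0.00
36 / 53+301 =15989 / 53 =301.68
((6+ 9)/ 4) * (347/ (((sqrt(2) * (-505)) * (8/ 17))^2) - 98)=-9596799951/ 26114560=-367.49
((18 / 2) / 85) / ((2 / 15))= 27 / 34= 0.79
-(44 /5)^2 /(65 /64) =-123904 /1625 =-76.25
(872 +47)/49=919/49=18.76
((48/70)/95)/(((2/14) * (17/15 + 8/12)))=8/285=0.03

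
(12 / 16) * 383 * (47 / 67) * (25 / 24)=450025 / 2144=209.90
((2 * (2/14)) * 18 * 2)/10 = 36/35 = 1.03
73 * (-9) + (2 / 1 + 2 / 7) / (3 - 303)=-344929 / 525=-657.01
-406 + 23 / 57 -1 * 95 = -28534 / 57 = -500.60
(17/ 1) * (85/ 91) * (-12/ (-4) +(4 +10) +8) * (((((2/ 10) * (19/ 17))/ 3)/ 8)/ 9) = 8075/ 19656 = 0.41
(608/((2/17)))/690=2584/345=7.49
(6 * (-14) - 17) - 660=-761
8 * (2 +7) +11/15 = 1091/15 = 72.73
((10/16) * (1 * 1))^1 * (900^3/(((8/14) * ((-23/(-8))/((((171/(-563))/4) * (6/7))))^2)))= 479625502500000/1173736207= 408631.43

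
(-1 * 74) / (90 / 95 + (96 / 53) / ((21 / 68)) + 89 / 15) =-7824390 / 1347691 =-5.81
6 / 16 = 3 / 8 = 0.38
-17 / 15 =-1.13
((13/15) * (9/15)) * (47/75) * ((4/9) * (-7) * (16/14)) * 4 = -78208/16875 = -4.63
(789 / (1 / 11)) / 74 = 8679 / 74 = 117.28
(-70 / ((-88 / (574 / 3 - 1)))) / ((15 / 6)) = 3997 / 66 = 60.56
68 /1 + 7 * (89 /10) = 1303 /10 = 130.30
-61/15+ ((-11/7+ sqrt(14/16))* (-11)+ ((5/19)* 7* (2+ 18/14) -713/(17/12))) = -16415621/33915 -11* sqrt(14)/4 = -494.31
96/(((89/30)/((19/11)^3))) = 19753920/118459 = 166.76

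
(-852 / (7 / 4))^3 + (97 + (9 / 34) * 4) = -115399590.90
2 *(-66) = -132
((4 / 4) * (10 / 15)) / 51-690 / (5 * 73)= -20968 / 11169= -1.88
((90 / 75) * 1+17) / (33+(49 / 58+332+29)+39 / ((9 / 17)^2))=142506 / 4181165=0.03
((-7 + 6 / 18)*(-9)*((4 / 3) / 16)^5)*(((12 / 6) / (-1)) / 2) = -5 / 20736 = -0.00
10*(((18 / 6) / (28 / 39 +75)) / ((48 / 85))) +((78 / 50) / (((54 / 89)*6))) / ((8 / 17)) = 102835057 / 63784800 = 1.61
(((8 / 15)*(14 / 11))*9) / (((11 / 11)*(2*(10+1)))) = 168 / 605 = 0.28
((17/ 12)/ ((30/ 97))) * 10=1649/ 36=45.81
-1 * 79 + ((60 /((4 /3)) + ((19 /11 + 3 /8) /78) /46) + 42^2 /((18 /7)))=205865273 /315744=652.00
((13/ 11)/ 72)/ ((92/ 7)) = 91/ 72864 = 0.00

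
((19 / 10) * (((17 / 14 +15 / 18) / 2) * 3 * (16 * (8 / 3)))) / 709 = 26144 / 74445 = 0.35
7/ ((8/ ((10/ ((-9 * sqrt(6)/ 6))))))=-35 * sqrt(6)/ 36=-2.38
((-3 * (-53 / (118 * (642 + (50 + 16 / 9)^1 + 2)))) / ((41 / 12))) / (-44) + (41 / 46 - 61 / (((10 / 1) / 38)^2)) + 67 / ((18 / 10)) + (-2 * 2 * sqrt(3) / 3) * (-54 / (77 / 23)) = -1453344630089477 / 1724574525300 + 1656 * sqrt(3) / 77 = -805.48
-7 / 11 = -0.64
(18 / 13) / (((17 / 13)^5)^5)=9770413866738669229888716498 / 5770627412348402378939569991057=0.00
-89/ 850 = -0.10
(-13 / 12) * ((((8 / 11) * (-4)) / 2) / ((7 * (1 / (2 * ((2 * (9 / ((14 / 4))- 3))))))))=-208 / 539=-0.39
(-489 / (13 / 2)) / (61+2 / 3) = -2934 / 2405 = -1.22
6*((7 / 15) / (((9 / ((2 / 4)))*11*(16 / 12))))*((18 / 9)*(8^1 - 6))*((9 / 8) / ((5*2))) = 21 / 4400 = 0.00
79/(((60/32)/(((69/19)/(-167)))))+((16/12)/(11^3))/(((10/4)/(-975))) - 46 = -998947706/21116315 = -47.31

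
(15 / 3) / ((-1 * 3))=-1.67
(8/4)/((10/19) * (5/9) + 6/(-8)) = -1368/313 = -4.37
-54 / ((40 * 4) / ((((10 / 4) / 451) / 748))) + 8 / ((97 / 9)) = 0.74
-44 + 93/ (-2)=-181/ 2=-90.50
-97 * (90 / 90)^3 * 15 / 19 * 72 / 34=-52380 / 323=-162.17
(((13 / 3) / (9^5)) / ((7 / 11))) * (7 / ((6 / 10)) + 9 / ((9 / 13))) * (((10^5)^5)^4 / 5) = 5689114259962199808767913000000000000000000000000000000000000000000000000000000000000000000000000.00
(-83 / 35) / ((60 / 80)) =-332 / 105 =-3.16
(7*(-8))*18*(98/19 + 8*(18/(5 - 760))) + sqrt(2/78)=-71824032/14345 + sqrt(39)/39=-5006.74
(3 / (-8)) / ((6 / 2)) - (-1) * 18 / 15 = 43 / 40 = 1.08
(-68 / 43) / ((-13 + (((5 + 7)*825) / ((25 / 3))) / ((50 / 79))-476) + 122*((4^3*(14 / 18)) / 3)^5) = -24393141900 / 2366803994958340901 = -0.00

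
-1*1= -1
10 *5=50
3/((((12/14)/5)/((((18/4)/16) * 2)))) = 315/32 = 9.84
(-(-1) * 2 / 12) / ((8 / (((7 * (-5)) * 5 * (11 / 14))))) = -275 / 96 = -2.86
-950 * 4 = -3800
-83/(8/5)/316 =-415/2528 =-0.16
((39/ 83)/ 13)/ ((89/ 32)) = 96/ 7387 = 0.01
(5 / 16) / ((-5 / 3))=-3 / 16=-0.19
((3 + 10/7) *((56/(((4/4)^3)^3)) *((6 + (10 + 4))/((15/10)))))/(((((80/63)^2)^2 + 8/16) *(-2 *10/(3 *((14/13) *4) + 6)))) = -1281408859584/1269748493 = -1009.18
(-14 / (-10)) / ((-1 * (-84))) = 1 / 60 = 0.02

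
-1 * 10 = -10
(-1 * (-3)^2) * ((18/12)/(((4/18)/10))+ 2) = -1251/2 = -625.50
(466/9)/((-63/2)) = -932/567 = -1.64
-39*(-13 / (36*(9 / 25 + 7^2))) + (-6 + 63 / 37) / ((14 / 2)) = -1260197 / 3835272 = -0.33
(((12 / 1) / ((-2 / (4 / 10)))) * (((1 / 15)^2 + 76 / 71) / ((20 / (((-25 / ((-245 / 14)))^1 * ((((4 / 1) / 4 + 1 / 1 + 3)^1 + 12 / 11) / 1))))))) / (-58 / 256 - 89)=3824896 / 304084125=0.01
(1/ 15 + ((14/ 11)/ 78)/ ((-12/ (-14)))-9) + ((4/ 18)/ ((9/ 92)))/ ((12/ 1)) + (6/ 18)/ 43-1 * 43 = -772762687/ 14942070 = -51.72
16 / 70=8 / 35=0.23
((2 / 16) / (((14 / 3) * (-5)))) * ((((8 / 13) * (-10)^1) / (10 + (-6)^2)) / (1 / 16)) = 24 / 2093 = 0.01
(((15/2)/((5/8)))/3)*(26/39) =8/3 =2.67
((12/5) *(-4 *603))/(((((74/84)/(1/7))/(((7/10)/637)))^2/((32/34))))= -4167936/24090464125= -0.00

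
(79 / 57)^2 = 6241 / 3249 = 1.92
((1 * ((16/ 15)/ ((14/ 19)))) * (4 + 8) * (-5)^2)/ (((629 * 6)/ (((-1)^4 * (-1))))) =-1520/ 13209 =-0.12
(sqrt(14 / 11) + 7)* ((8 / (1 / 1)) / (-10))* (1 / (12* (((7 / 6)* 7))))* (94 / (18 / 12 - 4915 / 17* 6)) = 6392* sqrt(154) / 158813655 + 6392 / 2062515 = 0.00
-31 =-31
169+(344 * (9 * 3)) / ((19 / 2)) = 21787 / 19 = 1146.68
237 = 237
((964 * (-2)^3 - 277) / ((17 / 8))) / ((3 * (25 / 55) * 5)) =-234344 / 425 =-551.40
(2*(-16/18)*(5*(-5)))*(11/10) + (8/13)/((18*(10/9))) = 48.92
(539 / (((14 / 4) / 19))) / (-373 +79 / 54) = -158004 / 20063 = -7.88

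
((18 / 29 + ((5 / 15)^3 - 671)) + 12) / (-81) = 515482 / 63423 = 8.13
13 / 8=1.62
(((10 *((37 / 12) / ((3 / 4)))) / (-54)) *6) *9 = -370 / 9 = -41.11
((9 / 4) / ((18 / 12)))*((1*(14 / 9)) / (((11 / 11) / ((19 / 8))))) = 133 / 24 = 5.54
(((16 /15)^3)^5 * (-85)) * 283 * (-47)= 260695151857186417672192 /87578778076171875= 2976693.19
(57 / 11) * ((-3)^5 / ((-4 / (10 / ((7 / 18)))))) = 623295 / 77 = 8094.74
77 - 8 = 69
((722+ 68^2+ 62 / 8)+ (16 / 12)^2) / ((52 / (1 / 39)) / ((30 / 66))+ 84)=963995 / 818208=1.18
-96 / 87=-32 / 29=-1.10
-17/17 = -1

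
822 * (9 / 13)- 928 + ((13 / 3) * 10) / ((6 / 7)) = -36079 / 117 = -308.37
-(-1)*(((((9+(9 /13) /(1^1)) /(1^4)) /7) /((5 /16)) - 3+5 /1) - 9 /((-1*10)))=953 /130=7.33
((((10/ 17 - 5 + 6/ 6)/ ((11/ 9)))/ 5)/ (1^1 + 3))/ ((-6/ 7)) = 609/ 3740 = 0.16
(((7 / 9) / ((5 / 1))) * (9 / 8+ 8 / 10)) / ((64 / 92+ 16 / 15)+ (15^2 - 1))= 12397 / 9346560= 0.00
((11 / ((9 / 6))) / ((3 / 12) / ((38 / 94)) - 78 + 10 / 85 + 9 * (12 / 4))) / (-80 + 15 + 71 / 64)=1819136 / 796631247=0.00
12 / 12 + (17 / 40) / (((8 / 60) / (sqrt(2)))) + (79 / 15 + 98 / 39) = 51 * sqrt(2) / 16 + 1712 / 195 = 13.29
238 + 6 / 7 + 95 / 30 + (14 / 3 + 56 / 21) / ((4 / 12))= 11089 / 42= 264.02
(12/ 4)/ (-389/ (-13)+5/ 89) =1157/ 11562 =0.10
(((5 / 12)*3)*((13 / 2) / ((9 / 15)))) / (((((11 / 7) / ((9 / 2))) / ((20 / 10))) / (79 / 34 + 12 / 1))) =3323775 / 2992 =1110.89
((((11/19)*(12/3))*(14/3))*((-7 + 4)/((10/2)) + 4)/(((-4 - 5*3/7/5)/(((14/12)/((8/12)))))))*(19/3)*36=-513128/155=-3310.50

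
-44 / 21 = -2.10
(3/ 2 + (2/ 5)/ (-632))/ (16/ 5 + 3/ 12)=103/ 237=0.43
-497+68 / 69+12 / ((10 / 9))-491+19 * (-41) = -605549 / 345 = -1755.21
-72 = -72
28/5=5.60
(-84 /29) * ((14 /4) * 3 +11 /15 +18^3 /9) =-276878 /145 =-1909.50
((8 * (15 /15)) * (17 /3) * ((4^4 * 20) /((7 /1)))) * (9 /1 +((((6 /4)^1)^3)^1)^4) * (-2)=-64407900 /7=-9201128.57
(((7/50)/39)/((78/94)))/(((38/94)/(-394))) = -3046211/722475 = -4.22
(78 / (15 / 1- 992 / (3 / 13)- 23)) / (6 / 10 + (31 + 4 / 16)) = -9 / 15827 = -0.00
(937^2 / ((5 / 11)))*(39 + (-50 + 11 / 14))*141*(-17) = 47290934758.41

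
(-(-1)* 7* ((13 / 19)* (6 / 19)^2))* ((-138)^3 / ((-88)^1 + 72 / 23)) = 6188124033 / 418399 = 14790.01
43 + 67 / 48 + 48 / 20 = 11231 / 240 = 46.80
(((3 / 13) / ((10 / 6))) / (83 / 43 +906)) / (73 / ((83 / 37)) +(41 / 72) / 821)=1898736552 / 405176066523475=0.00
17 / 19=0.89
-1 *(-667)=667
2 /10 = 1 /5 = 0.20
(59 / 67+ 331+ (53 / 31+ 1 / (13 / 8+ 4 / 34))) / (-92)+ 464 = 20848633361 / 45286908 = 460.37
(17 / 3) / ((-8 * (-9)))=0.08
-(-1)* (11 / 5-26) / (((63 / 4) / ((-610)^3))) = 3086941600 / 9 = 342993511.11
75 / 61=1.23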